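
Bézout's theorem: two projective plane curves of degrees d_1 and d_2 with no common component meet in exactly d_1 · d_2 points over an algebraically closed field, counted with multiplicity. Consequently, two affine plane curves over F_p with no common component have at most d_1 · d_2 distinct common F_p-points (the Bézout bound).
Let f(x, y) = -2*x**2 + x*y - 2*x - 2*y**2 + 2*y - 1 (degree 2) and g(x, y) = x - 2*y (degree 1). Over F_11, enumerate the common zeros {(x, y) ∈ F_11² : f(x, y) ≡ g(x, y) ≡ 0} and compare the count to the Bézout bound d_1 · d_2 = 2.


Common zeros: {(2, 1), (3, 7)}; count = 2; Bézout bound = 2.

deg(f) = 2, deg(g) = 1, so Bézout bound = 2.
Scan x ∈ F_11. For each x, list the y ∈ F_11 with f(x, y) ≡ 0 and those with g(x, y) ≡ 0 (mod 11); the common zeros in that column are the intersection.
  x = 0: f ≡ 0 at y ∈ ∅; g ≡ 0 at y ∈ {0}; common: ∅.
  x = 1: f ≡ 0 at y ∈ ∅; g ≡ 0 at y ∈ {6}; common: ∅.
  x = 2: f ≡ 0 at y ∈ {1}; g ≡ 0 at y ∈ {1}; common: {1}.
  x = 3: f ≡ 0 at y ∈ {1, 7}; g ≡ 0 at y ∈ {7}; common: {7}.
  x = 4: f ≡ 0 at y ∈ {6, 8}; g ≡ 0 at y ∈ {2}; common: ∅.
  x = 5: f ≡ 0 at y ∈ {2, 7}; g ≡ 0 at y ∈ {8}; common: ∅.
  x = 6: f ≡ 0 at y ∈ {2}; g ≡ 0 at y ∈ {3}; common: ∅.
  x = 7: f ≡ 0 at y ∈ ∅; g ≡ 0 at y ∈ {9}; common: ∅.
  x = 8: f ≡ 0 at y ∈ ∅; g ≡ 0 at y ∈ {4}; common: ∅.
  x = 9: f ≡ 0 at y ∈ {5, 6}; g ≡ 0 at y ∈ {10}; common: ∅.
  x = 10: f ≡ 0 at y ∈ {8, 9}; g ≡ 0 at y ∈ {5}; common: ∅.
Collecting: common zeros = {(2, 1), (3, 7)}, so the count is 2.
Comparison with the Bézout bound: 2 ≤ 2 = deg(f)·deg(g), as expected for curves with no common component (the bound is attained).


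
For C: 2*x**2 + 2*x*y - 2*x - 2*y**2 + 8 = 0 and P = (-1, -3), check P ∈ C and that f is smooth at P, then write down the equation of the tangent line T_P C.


Tangent line at P: -12*x + 10*y + 18 = 0.

Step 1: f(-1, -3) = 0, so P lies on C.
Step 2: partial derivatives
  f_x(x, y) = 4*x + 2*y - 2, f_y(x, y) = 2*x - 4*y.
  f_x(P) = -12, f_y(P) = 10 (gradient nonzero, so P is smooth).
Step 3: tangent line at P: -12·(x − -1) + 10·(y − -3) = 0.
Expanding: -12*x + 10*y + 18 = 0.


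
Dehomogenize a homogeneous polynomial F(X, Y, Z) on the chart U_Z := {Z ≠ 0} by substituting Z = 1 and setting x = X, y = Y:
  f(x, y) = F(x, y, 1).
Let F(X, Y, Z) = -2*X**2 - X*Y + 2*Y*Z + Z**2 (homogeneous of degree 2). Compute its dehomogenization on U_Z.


f(x, y) = -2*x**2 - x*y + 2*y + 1

On U_Z we set Z = 1. Each monomial c·X^i·Y^j·Z^k in F becomes c·x^i·y^j·1^k = c·x^i·y^j.
Substituting Z = 1: F(X, Y, 1) = -2*x**2 - x*y + 2*y + 1.
Note: deg(f) ≤ deg(F) = 2; strict inequality happens when F is divisible by Z (lost terms).


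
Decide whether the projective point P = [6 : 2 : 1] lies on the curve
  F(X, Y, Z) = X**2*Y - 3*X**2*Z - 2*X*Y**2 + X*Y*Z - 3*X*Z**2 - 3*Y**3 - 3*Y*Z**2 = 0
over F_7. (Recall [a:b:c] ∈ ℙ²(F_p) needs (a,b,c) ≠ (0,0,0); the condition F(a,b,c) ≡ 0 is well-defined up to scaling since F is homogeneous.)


F(6,2,1) ≡ 6 (mod 7); P is NOT on the curve.

Evaluate F(6, 2, 1) term-by-term (mod 7).
  X**2*Y ↦ 1·36·2·1 = 72
  -3*X**2*Z ↦ -3·36·1·1 = -108
  -2*X*Y**2 ↦ -2·6·4·1 = -48
  X*Y*Z ↦ 1·6·2·1 = 12
  -3*X*Z**2 ↦ -3·6·1·1 = -18
  -3*Y**3 ↦ -3·1·8·1 = -24
  -3*Y*Z**2 ↦ -3·1·2·1 = -6
Sum: F(6, 2, 1) = (72) + (-108) + (-48) + (12) + (-18) + (-24) + (-6) = -120.
Reducing mod 7: -120 ≡ 6 (mod 7).
Since F(a, b, c) ≡ 6 ≠ 0 (mod 7), P does NOT lie on the curve.


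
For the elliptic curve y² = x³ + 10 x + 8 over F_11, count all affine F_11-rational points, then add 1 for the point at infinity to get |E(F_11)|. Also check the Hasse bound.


Affine points = {(2, 5), (2, 6), (6, 3), (6, 8), (7, 5), (7, 6)}; affine count = 6; |E(F_11)| = 7.

Discriminant check: Δ ∝ 4a³ + 27b² = 4·10³ + 27·8² = 4·1000 + 27·64 ≡ 8 (mod 11). Nonzero ⇒ E is nonsingular.
For each x ∈ F_11, compute rhs = x³ + 10·x + 8 mod 11, then count y ∈ F_11 with y² ≡ rhs.
  x = 0: rhs = 8, matching y values: none (0 points).
  x = 1: rhs = 8, matching y values: none (0 points).
  x = 2: rhs = 3, matching y values: 5, 6 (2 points).
  x = 3: rhs = 10, matching y values: none (0 points).
  x = 4: rhs = 2, matching y values: none (0 points).
  x = 5: rhs = 7, matching y values: none (0 points).
  x = 6: rhs = 9, matching y values: 3, 8 (2 points).
  x = 7: rhs = 3, matching y values: 5, 6 (2 points).
  x = 8: rhs = 6, matching y values: none (0 points).
  x = 9: rhs = 2, matching y values: none (0 points).
  x = 10: rhs = 8, matching y values: none (0 points).
Total affine count: 6.
Full point count |E(F_11)| = 6 + 1 = 7.
Hasse bound: |7 − (11+1)| = |-5| = 5 ≤ 2√11 ≈ 6.6332 ✓.


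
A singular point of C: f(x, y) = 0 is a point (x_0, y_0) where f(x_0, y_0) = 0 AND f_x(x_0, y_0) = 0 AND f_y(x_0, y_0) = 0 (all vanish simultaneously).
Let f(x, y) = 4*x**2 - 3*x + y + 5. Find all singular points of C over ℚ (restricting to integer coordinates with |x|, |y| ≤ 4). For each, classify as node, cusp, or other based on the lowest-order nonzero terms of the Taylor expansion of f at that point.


No singular points in the scanned grid; C is smooth there.

Compute partial derivatives:
  f_x = 8*x - 3.
  f_y = 1.
f_y = 1 is a nonzero constant, so f_y never vanishes: no point (x, y) can satisfy f = f_x = f_y = 0. In particular no (x, y) ∈ {−4, ..., 4}² is singular; the curve is smooth.


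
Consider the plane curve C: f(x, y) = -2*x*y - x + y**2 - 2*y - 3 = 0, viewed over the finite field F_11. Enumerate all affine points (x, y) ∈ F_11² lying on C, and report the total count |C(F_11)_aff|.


Affine F_11-points: {(0, 3), (0, 10), (2, 8), (2, 9), (3, 4), (5, 6), (6, 1), (6, 2), (8, 0), (8, 7)}; count = 10.

For each of the 121 pairs (x, y) ∈ F_11², evaluate f(x, y) mod 11. Record the zeros.
  x = 0: [0↦8, 1↦7, 2↦8, 3↦0, 4↦5, 5↦1, 6↦10, 7↦10, 8↦1, 9↦5, 10↦0]  zeros at y ∈ {3, 10}
  x = 1: [0↦7, 1↦4, 2↦3, 3↦4, 4↦7, 5↦1, 6↦8, 7↦6, 8↦6, 9↦8, 10↦1]  zeros at y ∈ ∅
  x = 2: [0↦6, 1↦1, 2↦9, 3↦8, 4↦9, 5↦1, 6↦6, 7↦2, 8↦0, 9↦0, 10↦2]  zeros at y ∈ {8, 9}
  x = 3: [0↦5, 1↦9, 2↦4, 3↦1, 4↦0, 5↦1, 6↦4, 7↦9, 8↦5, 9↦3, 10↦3]  zeros at y ∈ {4}
  x = 4: [0↦4, 1↦6, 2↦10, 3↦5, 4↦2, 5↦1, 6↦2, 7↦5, 8↦10, 9↦6, 10↦4]  zeros at y ∈ ∅
  x = 5: [0↦3, 1↦3, 2↦5, 3↦9, 4↦4, 5↦1, 6↦0, 7↦1, 8↦4, 9↦9, 10↦5]  zeros at y ∈ {6}
  x = 6: [0↦2, 1↦0, 2↦0, 3↦2, 4↦6, 5↦1, 6↦9, 7↦8, 8↦9, 9↦1, 10↦6]  zeros at y ∈ {1, 2}
  x = 7: [0↦1, 1↦8, 2↦6, 3↦6, 4↦8, 5↦1, 6↦7, 7↦4, 8↦3, 9↦4, 10↦7]  zeros at y ∈ ∅
  x = 8: [0↦0, 1↦5, 2↦1, 3↦10, 4↦10, 5↦1, 6↦5, 7↦0, 8↦8, 9↦7, 10↦8]  zeros at y ∈ {0, 7}
  x = 9: [0↦10, 1↦2, 2↦7, 3↦3, 4↦1, 5↦1, 6↦3, 7↦7, 8↦2, 9↦10, 10↦9]  zeros at y ∈ ∅
  x = 10: [0↦9, 1↦10, 2↦2, 3↦7, 4↦3, 5↦1, 6↦1, 7↦3, 8↦7, 9↦2, 10↦10]  zeros at y ∈ ∅
Collecting zeros: affine points = {(0, 3), (0, 10), (2, 8), (2, 9), (3, 4), (5, 6), (6, 1), (6, 2), (8, 0), (8, 7)}.
Total count |C(F_11)_aff| = 10.


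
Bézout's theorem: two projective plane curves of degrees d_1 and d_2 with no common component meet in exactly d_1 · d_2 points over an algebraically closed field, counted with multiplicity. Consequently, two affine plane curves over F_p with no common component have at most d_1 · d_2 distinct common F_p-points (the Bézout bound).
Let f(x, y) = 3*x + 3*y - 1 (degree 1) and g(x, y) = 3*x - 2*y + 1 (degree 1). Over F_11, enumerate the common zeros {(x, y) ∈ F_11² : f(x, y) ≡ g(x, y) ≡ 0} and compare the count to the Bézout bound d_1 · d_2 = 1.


Common zeros: {(8, 7)}; count = 1; Bézout bound = 1.

deg(f) = 1, deg(g) = 1, so Bézout bound = 1.
Scan x ∈ F_11. For each x, list the y ∈ F_11 with f(x, y) ≡ 0 and those with g(x, y) ≡ 0 (mod 11); the common zeros in that column are the intersection.
  x = 0: f ≡ 0 at y ∈ {4}; g ≡ 0 at y ∈ {6}; common: ∅.
  x = 1: f ≡ 0 at y ∈ {3}; g ≡ 0 at y ∈ {2}; common: ∅.
  x = 2: f ≡ 0 at y ∈ {2}; g ≡ 0 at y ∈ {9}; common: ∅.
  x = 3: f ≡ 0 at y ∈ {1}; g ≡ 0 at y ∈ {5}; common: ∅.
  x = 4: f ≡ 0 at y ∈ {0}; g ≡ 0 at y ∈ {1}; common: ∅.
  x = 5: f ≡ 0 at y ∈ {10}; g ≡ 0 at y ∈ {8}; common: ∅.
  x = 6: f ≡ 0 at y ∈ {9}; g ≡ 0 at y ∈ {4}; common: ∅.
  x = 7: f ≡ 0 at y ∈ {8}; g ≡ 0 at y ∈ {0}; common: ∅.
  x = 8: f ≡ 0 at y ∈ {7}; g ≡ 0 at y ∈ {7}; common: {7}.
  x = 9: f ≡ 0 at y ∈ {6}; g ≡ 0 at y ∈ {3}; common: ∅.
  x = 10: f ≡ 0 at y ∈ {5}; g ≡ 0 at y ∈ {10}; common: ∅.
Collecting: common zeros = {(8, 7)}, so the count is 1.
Comparison with the Bézout bound: 1 ≤ 1 = deg(f)·deg(g), as expected for curves with no common component (the bound is attained).


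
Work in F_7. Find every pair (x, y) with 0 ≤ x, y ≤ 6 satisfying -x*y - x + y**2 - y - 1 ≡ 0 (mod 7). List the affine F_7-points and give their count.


Affine F_7-points: {(2, 5), (3, 1), (3, 3), (5, 2), (5, 4), (6, 0)}; count = 6.

For each of the 49 pairs (x, y) ∈ F_7², evaluate f(x, y) mod 7. Record the zeros.
  x = 0: [0↦6, 1↦6, 2↦1, 3↦5, 4↦4, 5↦5, 6↦1]  zeros at y ∈ ∅
  x = 1: [0↦5, 1↦4, 2↦5, 3↦1, 4↦6, 5↦6, 6↦1]  zeros at y ∈ ∅
  x = 2: [0↦4, 1↦2, 2↦2, 3↦4, 4↦1, 5↦0, 6↦1]  zeros at y ∈ {5}
  x = 3: [0↦3, 1↦0, 2↦6, 3↦0, 4↦3, 5↦1, 6↦1]  zeros at y ∈ {1, 3}
  x = 4: [0↦2, 1↦5, 2↦3, 3↦3, 4↦5, 5↦2, 6↦1]  zeros at y ∈ ∅
  x = 5: [0↦1, 1↦3, 2↦0, 3↦6, 4↦0, 5↦3, 6↦1]  zeros at y ∈ {2, 4}
  x = 6: [0↦0, 1↦1, 2↦4, 3↦2, 4↦2, 5↦4, 6↦1]  zeros at y ∈ {0}
Collecting zeros: affine points = {(2, 5), (3, 1), (3, 3), (5, 2), (5, 4), (6, 0)}.
Total count |C(F_7)_aff| = 6.


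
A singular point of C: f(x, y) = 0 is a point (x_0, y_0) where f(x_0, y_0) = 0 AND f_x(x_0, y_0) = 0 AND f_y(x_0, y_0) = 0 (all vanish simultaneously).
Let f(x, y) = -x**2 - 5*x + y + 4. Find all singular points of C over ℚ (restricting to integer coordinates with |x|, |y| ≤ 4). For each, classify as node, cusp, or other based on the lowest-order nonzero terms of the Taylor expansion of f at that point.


No singular points in the scanned grid; C is smooth there.

Compute partial derivatives:
  f_x = -2*x - 5.
  f_y = 1.
f_y = 1 is a nonzero constant, so f_y never vanishes: no point (x, y) can satisfy f = f_x = f_y = 0. In particular no (x, y) ∈ {−4, ..., 4}² is singular; the curve is smooth.


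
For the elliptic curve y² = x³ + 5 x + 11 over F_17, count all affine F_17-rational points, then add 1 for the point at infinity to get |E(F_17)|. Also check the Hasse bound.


Affine points = {(1, 0), (3, 6), (3, 11), (5, 5), (5, 12), (6, 6), (6, 11), (7, 7), (7, 10), (8, 6), (8, 11)}; affine count = 11; |E(F_17)| = 12.

Discriminant check: Δ ∝ 4a³ + 27b² = 4·5³ + 27·11² = 4·125 + 27·121 ≡ 10 (mod 17). Nonzero ⇒ E is nonsingular.
For each x ∈ F_17, compute rhs = x³ + 5·x + 11 mod 17, then count y ∈ F_17 with y² ≡ rhs.
  x = 0: rhs = 11, matching y values: none (0 points).
  x = 1: rhs = 0, matching y values: 0 (1 points).
  x = 2: rhs = 12, matching y values: none (0 points).
  x = 3: rhs = 2, matching y values: 6, 11 (2 points).
  x = 4: rhs = 10, matching y values: none (0 points).
  x = 5: rhs = 8, matching y values: 5, 12 (2 points).
  x = 6: rhs = 2, matching y values: 6, 11 (2 points).
  x = 7: rhs = 15, matching y values: 7, 10 (2 points).
  x = 8: rhs = 2, matching y values: 6, 11 (2 points).
  x = 9: rhs = 3, matching y values: none (0 points).
  x = 10: rhs = 7, matching y values: none (0 points).
  x = 11: rhs = 3, matching y values: none (0 points).
  x = 12: rhs = 14, matching y values: none (0 points).
  x = 13: rhs = 12, matching y values: none (0 points).
  x = 14: rhs = 3, matching y values: none (0 points).
  x = 15: rhs = 10, matching y values: none (0 points).
  x = 16: rhs = 5, matching y values: none (0 points).
Total affine count: 11.
Full point count |E(F_17)| = 11 + 1 = 12.
Hasse bound: |12 − (17+1)| = |-6| = 6 ≤ 2√17 ≈ 8.2462 ✓.


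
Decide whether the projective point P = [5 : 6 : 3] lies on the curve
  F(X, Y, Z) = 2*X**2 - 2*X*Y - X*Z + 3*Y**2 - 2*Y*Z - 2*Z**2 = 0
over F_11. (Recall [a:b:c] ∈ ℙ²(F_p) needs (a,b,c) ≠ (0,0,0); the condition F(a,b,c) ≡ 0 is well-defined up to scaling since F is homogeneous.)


F(5,6,3) ≡ 7 (mod 11); P is NOT on the curve.

Evaluate F(5, 6, 3) term-by-term (mod 11).
  2*X**2 ↦ 2·25·1·1 = 50
  -2*X*Y ↦ -2·5·6·1 = -60
  -X*Z ↦ -1·5·1·3 = -15
  3*Y**2 ↦ 3·1·36·1 = 108
  -2*Y*Z ↦ -2·1·6·3 = -36
  -2*Z**2 ↦ -2·1·1·9 = -18
Sum: F(5, 6, 3) = (50) + (-60) + (-15) + (108) + (-36) + (-18) = 29.
Reducing mod 11: 29 ≡ 7 (mod 11).
Since F(a, b, c) ≡ 7 ≠ 0 (mod 11), P does NOT lie on the curve.


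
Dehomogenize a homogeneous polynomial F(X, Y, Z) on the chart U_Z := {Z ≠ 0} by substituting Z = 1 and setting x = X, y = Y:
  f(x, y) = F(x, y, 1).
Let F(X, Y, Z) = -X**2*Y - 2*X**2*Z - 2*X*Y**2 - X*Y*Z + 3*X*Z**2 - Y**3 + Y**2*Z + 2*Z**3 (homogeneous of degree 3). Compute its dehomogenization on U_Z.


f(x, y) = -x**2*y - 2*x**2 - 2*x*y**2 - x*y + 3*x - y**3 + y**2 + 2

On U_Z we set Z = 1. Each monomial c·X^i·Y^j·Z^k in F becomes c·x^i·y^j·1^k = c·x^i·y^j.
Substituting Z = 1: F(X, Y, 1) = -x**2*y - 2*x**2 - 2*x*y**2 - x*y + 3*x - y**3 + y**2 + 2.
Note: deg(f) ≤ deg(F) = 3; strict inequality happens when F is divisible by Z (lost terms).


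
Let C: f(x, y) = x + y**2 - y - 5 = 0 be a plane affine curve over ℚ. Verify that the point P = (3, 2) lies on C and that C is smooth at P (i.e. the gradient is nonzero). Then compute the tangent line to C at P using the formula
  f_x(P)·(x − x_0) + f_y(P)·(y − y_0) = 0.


Tangent line at P: x + 3*y - 9 = 0.

Step 1: f(3, 2) = 0, so P lies on C.
Step 2: partial derivatives
  f_x(x, y) = 1, f_y(x, y) = 2*y - 1.
  f_x(P) = 1, f_y(P) = 3 (gradient nonzero, so P is smooth).
Step 3: tangent line at P: 1·(x − 3) + 3·(y − 2) = 0.
Expanding: x + 3*y - 9 = 0.


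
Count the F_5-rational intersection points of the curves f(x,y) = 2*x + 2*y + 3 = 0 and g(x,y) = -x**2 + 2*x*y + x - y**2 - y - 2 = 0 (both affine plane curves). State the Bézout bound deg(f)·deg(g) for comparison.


Common zeros: ∅; count = 0; Bézout bound = 2.

deg(f) = 1, deg(g) = 2, so Bézout bound = 2.
Scan x ∈ F_5. For each x, list the y ∈ F_5 with f(x, y) ≡ 0 and those with g(x, y) ≡ 0 (mod 5); the common zeros in that column are the intersection.
  x = 0: f ≡ 0 at y ∈ {1}; g ≡ 0 at y ∈ ∅; common: ∅.
  x = 1: f ≡ 0 at y ∈ {0}; g ≡ 0 at y ∈ ∅; common: ∅.
  x = 2: f ≡ 0 at y ∈ {4}; g ≡ 0 at y ∈ ∅; common: ∅.
  x = 3: f ≡ 0 at y ∈ {3}; g ≡ 0 at y ∈ ∅; common: ∅.
  x = 4: f ≡ 0 at y ∈ {2}; g ≡ 0 at y ∈ ∅; common: ∅.
Collecting: common zeros = ∅, so the count is 0.
Comparison with the Bézout bound: 0 ≤ 2 = deg(f)·deg(g), as expected for curves with no common component (the affine F_5-count falls short of the bound because intersections may lie at infinity, over extension fields, or carry multiplicity).


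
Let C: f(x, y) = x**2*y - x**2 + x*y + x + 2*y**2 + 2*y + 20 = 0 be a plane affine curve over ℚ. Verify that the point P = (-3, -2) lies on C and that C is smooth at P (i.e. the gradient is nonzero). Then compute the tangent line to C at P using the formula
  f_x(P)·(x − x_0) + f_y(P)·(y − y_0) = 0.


Tangent line at P: 17*x + 51 = 0.

Step 1: f(-3, -2) = 0, so P lies on C.
Step 2: partial derivatives
  f_x(x, y) = 2*x*y - 2*x + y + 1, f_y(x, y) = x**2 + x + 4*y + 2.
  f_x(P) = 17, f_y(P) = 0 (gradient nonzero, so P is smooth).
Step 3: tangent line at P: 17·(x − -3) + 0·(y − -2) = 0.
Expanding: 17*x + 51 = 0.


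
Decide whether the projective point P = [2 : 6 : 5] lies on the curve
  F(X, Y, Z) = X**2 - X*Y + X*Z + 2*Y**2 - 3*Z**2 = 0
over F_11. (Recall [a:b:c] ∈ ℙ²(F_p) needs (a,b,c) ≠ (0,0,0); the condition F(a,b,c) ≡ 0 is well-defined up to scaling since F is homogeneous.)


F(2,6,5) ≡ 10 (mod 11); P is NOT on the curve.

Evaluate F(2, 6, 5) term-by-term (mod 11).
  X**2 ↦ 1·4·1·1 = 4
  -X*Y ↦ -1·2·6·1 = -12
  X*Z ↦ 1·2·1·5 = 10
  2*Y**2 ↦ 2·1·36·1 = 72
  -3*Z**2 ↦ -3·1·1·25 = -75
Sum: F(2, 6, 5) = (4) + (-12) + (10) + (72) + (-75) = -1.
Reducing mod 11: -1 ≡ 10 (mod 11).
Since F(a, b, c) ≡ 10 ≠ 0 (mod 11), P does NOT lie on the curve.


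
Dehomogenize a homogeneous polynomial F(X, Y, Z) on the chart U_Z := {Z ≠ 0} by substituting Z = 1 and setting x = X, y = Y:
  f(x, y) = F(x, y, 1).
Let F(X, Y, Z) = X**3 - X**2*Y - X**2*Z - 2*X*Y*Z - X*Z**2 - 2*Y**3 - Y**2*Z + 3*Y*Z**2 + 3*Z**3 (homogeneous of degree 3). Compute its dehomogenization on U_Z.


f(x, y) = x**3 - x**2*y - x**2 - 2*x*y - x - 2*y**3 - y**2 + 3*y + 3

On U_Z we set Z = 1. Each monomial c·X^i·Y^j·Z^k in F becomes c·x^i·y^j·1^k = c·x^i·y^j.
Substituting Z = 1: F(X, Y, 1) = x**3 - x**2*y - x**2 - 2*x*y - x - 2*y**3 - y**2 + 3*y + 3.
Note: deg(f) ≤ deg(F) = 3; strict inequality happens when F is divisible by Z (lost terms).


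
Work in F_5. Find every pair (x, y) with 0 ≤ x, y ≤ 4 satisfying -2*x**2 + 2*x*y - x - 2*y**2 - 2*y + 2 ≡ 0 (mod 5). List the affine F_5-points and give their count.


Affine F_5-points: {(0, 2), (2, 3), (3, 3), (3, 4), (4, 1), (4, 2)}; count = 6.

For each of the 25 pairs (x, y) ∈ F_5², evaluate f(x, y) mod 5. Record the zeros.
  x = 0: [0↦2, 1↦3, 2↦0, 3↦3, 4↦2]  zeros at y ∈ {2}
  x = 1: [0↦4, 1↦2, 2↦1, 3↦1, 4↦2]  zeros at y ∈ ∅
  x = 2: [0↦2, 1↦2, 2↦3, 3↦0, 4↦3]  zeros at y ∈ {3}
  x = 3: [0↦1, 1↦3, 2↦1, 3↦0, 4↦0]  zeros at y ∈ {3, 4}
  x = 4: [0↦1, 1↦0, 2↦0, 3↦1, 4↦3]  zeros at y ∈ {1, 2}
Collecting zeros: affine points = {(0, 2), (2, 3), (3, 3), (3, 4), (4, 1), (4, 2)}.
Total count |C(F_5)_aff| = 6.


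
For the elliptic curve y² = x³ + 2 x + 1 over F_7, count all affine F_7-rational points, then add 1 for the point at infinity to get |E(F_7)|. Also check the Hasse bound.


Affine points = {(0, 1), (0, 6), (1, 2), (1, 5)}; affine count = 4; |E(F_7)| = 5.

Discriminant check: Δ ∝ 4a³ + 27b² = 4·2³ + 27·1² = 4·8 + 27·1 ≡ 3 (mod 7). Nonzero ⇒ E is nonsingular.
For each x ∈ F_7, compute rhs = x³ + 2·x + 1 mod 7, then count y ∈ F_7 with y² ≡ rhs.
  x = 0: rhs = 1, matching y values: 1, 6 (2 points).
  x = 1: rhs = 4, matching y values: 2, 5 (2 points).
  x = 2: rhs = 6, matching y values: none (0 points).
  x = 3: rhs = 6, matching y values: none (0 points).
  x = 4: rhs = 3, matching y values: none (0 points).
  x = 5: rhs = 3, matching y values: none (0 points).
  x = 6: rhs = 5, matching y values: none (0 points).
Total affine count: 4.
Full point count |E(F_7)| = 4 + 1 = 5.
Hasse bound: |5 − (7+1)| = |-3| = 3 ≤ 2√7 ≈ 5.2915 ✓.


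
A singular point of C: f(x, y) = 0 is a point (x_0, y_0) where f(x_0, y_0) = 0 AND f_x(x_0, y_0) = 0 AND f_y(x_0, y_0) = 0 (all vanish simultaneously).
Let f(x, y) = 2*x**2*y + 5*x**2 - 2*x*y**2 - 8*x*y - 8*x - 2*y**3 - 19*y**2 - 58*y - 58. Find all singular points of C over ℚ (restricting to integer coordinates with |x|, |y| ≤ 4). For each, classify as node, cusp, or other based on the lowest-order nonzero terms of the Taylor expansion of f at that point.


Singular points: {(-1, -3)}; classification: node.

Compute partial derivatives:
  f_x = 4*x*y + 10*x - 2*y**2 - 8*y - 8.
  f_y = 2*x**2 - 4*x*y - 8*x - 6*y**2 - 38*y - 58.
Scan x_0 ∈ {−4, ..., 4}. For each x_0, f_y(x_0, y) is a polynomial in y; find its integer roots y ∈ {−4, ..., 4}, then test f_x and f at those candidates.
  x = -4: f_y(-4, y) = -6*y**2 - 22*y + 6; no integer root y with |y| ≤ 4.
  x = -3: f_y(-3, y) = -6*y**2 - 26*y - 16; no integer root y with |y| ≤ 4.
  x = -2: f_y(-2, y) = -6*y**2 - 30*y - 34; no integer root y with |y| ≤ 4.
  x = -1: f_y(-1, y) = -6*y**2 - 34*y - 48; vanishes at y ∈ {-3}. (-1, -3): f_x = 0, f = 0 — SINGULAR.
  x = 0: f_y(0, y) = -6*y**2 - 38*y - 58; no integer root y with |y| ≤ 4.
  x = 1: f_y(1, y) = -6*y**2 - 42*y - 64; no integer root y with |y| ≤ 4.
  x = 2: f_y(2, y) = -6*y**2 - 46*y - 66; no integer root y with |y| ≤ 4.
  x = 3: f_y(3, y) = -6*y**2 - 50*y - 64; no integer root y with |y| ≤ 4.
  x = 4: f_y(4, y) = -6*y**2 - 54*y - 58; no integer root y with |y| ≤ 4.
Only singular point on the grid: (-1, -3).
Classify: substitute x = -1 + u, y = -3 + v and expand: f = 2*u**2*v - u**2 - 2*u*v**2 - 2*v**3 + v**2.
No constant or linear terms (consistent with a singular point). Quadratic part: -u**2 + v**2. Cubic part: 2*u**2*v - 2*u*v**2 - 2*v**3.
The quadratic part v**2 - u**2 = (v − u)(v + u) splits into two distinct linear factors, so there are two distinct tangent lines y − -3 = ±(x − -1) — this is a node (ordinary double point).
Classification: node.


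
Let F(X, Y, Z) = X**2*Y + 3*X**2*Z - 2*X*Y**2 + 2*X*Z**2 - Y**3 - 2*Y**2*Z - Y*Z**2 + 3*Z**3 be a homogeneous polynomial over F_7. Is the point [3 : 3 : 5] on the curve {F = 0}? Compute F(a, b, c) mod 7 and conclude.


F(3,3,5) ≡ 0 (mod 7); P is on the curve.

Evaluate F(3, 3, 5) term-by-term (mod 7).
  X**2*Y ↦ 1·9·3·1 = 27
  3*X**2*Z ↦ 3·9·1·5 = 135
  -2*X*Y**2 ↦ -2·3·9·1 = -54
  2*X*Z**2 ↦ 2·3·1·25 = 150
  -Y**3 ↦ -1·1·27·1 = -27
  -2*Y**2*Z ↦ -2·1·9·5 = -90
  -Y*Z**2 ↦ -1·1·3·25 = -75
  3*Z**3 ↦ 3·1·1·125 = 375
Sum: F(3, 3, 5) = (27) + (135) + (-54) + (150) + (-27) + (-90) + (-75) + (375) = 441.
Reducing mod 7: 441 ≡ 0 (mod 7).
Since F(a, b, c) ≡ 0 (mod 7), P lies on the curve.


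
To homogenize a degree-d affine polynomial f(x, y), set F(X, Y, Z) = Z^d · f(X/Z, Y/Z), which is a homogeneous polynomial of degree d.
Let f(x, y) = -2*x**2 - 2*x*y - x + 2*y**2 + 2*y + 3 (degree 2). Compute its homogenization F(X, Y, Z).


F(X, Y, Z) = -2*X**2 - 2*X*Y - X*Z + 2*Y**2 + 2*Y*Z + 3*Z**2

deg(f) = 2.
Substitute x = X/Z, y = Y/Z into f, then multiply by Z^2.
  monomial -2·x^2·y^0 ↦ -2·X^2·Y^0·Z^0.
  monomial -2·x^1·y^1 ↦ -2·X^1·Y^1·Z^0.
  monomial -1·x^1·y^0 ↦ -1·X^1·Y^0·Z^1.
  monomial 2·x^0·y^2 ↦ 2·X^0·Y^2·Z^0.
  monomial 2·x^0·y^1 ↦ 2·X^0·Y^1·Z^1.
  monomial 3·x^0·y^0 ↦ 3·X^0·Y^0·Z^2.
Collecting: F(X, Y, Z) = -2*X**2 - 2*X*Y - X*Z + 2*Y**2 + 2*Y*Z + 3*Z**2.


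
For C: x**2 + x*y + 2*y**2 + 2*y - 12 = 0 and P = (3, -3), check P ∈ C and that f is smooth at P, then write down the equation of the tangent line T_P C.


Tangent line at P: 3*x - 7*y - 30 = 0.

Step 1: f(3, -3) = 0, so P lies on C.
Step 2: partial derivatives
  f_x(x, y) = 2*x + y, f_y(x, y) = x + 4*y + 2.
  f_x(P) = 3, f_y(P) = -7 (gradient nonzero, so P is smooth).
Step 3: tangent line at P: 3·(x − 3) + -7·(y − -3) = 0.
Expanding: 3*x - 7*y - 30 = 0.


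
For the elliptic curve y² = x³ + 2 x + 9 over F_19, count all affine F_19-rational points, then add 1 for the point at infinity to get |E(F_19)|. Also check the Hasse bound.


Affine points = {(0, 3), (0, 16), (3, 2), (3, 17), (4, 9), (4, 10), (5, 7), (5, 12), (6, 3), (6, 16), (7, 9), (7, 10), (8, 9), (8, 10), (13, 3), (13, 16), (14, 8), (14, 11), (17, 4), (17, 15), (18, 5), (18, 14)}; affine count = 22; |E(F_19)| = 23.

Discriminant check: Δ ∝ 4a³ + 27b² = 4·2³ + 27·9² = 4·8 + 27·81 ≡ 15 (mod 19). Nonzero ⇒ E is nonsingular.
For each x ∈ F_19, compute rhs = x³ + 2·x + 9 mod 19, then count y ∈ F_19 with y² ≡ rhs.
  x = 0: rhs = 9, matching y values: 3, 16 (2 points).
  x = 1: rhs = 12, matching y values: none (0 points).
  x = 2: rhs = 2, matching y values: none (0 points).
  x = 3: rhs = 4, matching y values: 2, 17 (2 points).
  x = 4: rhs = 5, matching y values: 9, 10 (2 points).
  x = 5: rhs = 11, matching y values: 7, 12 (2 points).
  x = 6: rhs = 9, matching y values: 3, 16 (2 points).
  x = 7: rhs = 5, matching y values: 9, 10 (2 points).
  x = 8: rhs = 5, matching y values: 9, 10 (2 points).
  x = 9: rhs = 15, matching y values: none (0 points).
  x = 10: rhs = 3, matching y values: none (0 points).
  x = 11: rhs = 13, matching y values: none (0 points).
  x = 12: rhs = 13, matching y values: none (0 points).
  x = 13: rhs = 9, matching y values: 3, 16 (2 points).
  x = 14: rhs = 7, matching y values: 8, 11 (2 points).
  x = 15: rhs = 13, matching y values: none (0 points).
  x = 16: rhs = 14, matching y values: none (0 points).
  x = 17: rhs = 16, matching y values: 4, 15 (2 points).
  x = 18: rhs = 6, matching y values: 5, 14 (2 points).
Total affine count: 22.
Full point count |E(F_19)| = 22 + 1 = 23.
Hasse bound: |23 − (19+1)| = |3| = 3 ≤ 2√19 ≈ 8.7178 ✓.


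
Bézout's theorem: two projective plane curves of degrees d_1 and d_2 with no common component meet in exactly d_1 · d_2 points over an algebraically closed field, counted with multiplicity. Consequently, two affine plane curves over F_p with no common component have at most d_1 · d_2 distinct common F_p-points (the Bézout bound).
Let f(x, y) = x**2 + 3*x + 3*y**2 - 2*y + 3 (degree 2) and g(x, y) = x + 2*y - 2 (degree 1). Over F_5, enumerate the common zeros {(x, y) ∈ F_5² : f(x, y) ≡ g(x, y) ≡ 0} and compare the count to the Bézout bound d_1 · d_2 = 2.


Common zeros: ∅; count = 0; Bézout bound = 2.

deg(f) = 2, deg(g) = 1, so Bézout bound = 2.
Scan x ∈ F_5. For each x, list the y ∈ F_5 with f(x, y) ≡ 0 and those with g(x, y) ≡ 0 (mod 5); the common zeros in that column are the intersection.
  x = 0: f ≡ 0 at y ∈ ∅; g ≡ 0 at y ∈ {1}; common: ∅.
  x = 1: f ≡ 0 at y ∈ {2}; g ≡ 0 at y ∈ {3}; common: ∅.
  x = 2: f ≡ 0 at y ∈ ∅; g ≡ 0 at y ∈ {0}; common: ∅.
  x = 3: f ≡ 0 at y ∈ ∅; g ≡ 0 at y ∈ {2}; common: ∅.
  x = 4: f ≡ 0 at y ∈ ∅; g ≡ 0 at y ∈ {4}; common: ∅.
Collecting: common zeros = ∅, so the count is 0.
Comparison with the Bézout bound: 0 ≤ 2 = deg(f)·deg(g), as expected for curves with no common component (the affine F_5-count falls short of the bound because intersections may lie at infinity, over extension fields, or carry multiplicity).


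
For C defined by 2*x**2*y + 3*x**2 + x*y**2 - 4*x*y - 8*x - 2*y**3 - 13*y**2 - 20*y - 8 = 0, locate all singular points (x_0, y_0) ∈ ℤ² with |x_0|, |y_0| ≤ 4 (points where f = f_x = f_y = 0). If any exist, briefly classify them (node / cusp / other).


Singular points: {(2, -2)}; classification: node.

Compute partial derivatives:
  f_x = 4*x*y + 6*x + y**2 - 4*y - 8.
  f_y = 2*x**2 + 2*x*y - 4*x - 6*y**2 - 26*y - 20.
Scan x_0 ∈ {−4, ..., 4}. For each x_0, f_y(x_0, y) is a polynomial in y; find its integer roots y ∈ {−4, ..., 4}, then test f_x and f at those candidates.
  x = -4: f_y(-4, y) = -6*y**2 - 34*y + 28; no integer root y with |y| ≤ 4.
  x = -3: f_y(-3, y) = -6*y**2 - 32*y + 10; no integer root y with |y| ≤ 4.
  x = -2: f_y(-2, y) = -6*y**2 - 30*y - 4; no integer root y with |y| ≤ 4.
  x = -1: f_y(-1, y) = -6*y**2 - 28*y - 14; no integer root y with |y| ≤ 4.
  x = 0: f_y(0, y) = -6*y**2 - 26*y - 20; vanishes at y ∈ {-1}. (0, -1): f_x = -3 ≠ 0.
  x = 1: f_y(1, y) = -6*y**2 - 24*y - 22; no integer root y with |y| ≤ 4.
  x = 2: f_y(2, y) = -6*y**2 - 22*y - 20; vanishes at y ∈ {-2}. (2, -2): f_x = 0, f = 0 — SINGULAR.
  x = 3: f_y(3, y) = -6*y**2 - 20*y - 14; vanishes at y ∈ {-1}. (3, -1): f_x = 3 ≠ 0.
  x = 4: f_y(4, y) = -6*y**2 - 18*y - 4; no integer root y with |y| ≤ 4.
Only singular point on the grid: (2, -2).
Classify: substitute x = 2 + u, y = -2 + v and expand: f = 2*u**2*v - u**2 + u*v**2 - 2*v**3 + v**2.
No constant or linear terms (consistent with a singular point). Quadratic part: -u**2 + v**2. Cubic part: 2*u**2*v + u*v**2 - 2*v**3.
The quadratic part v**2 - u**2 = (v − u)(v + u) splits into two distinct linear factors, so there are two distinct tangent lines y − -2 = ±(x − 2) — this is a node (ordinary double point).
Classification: node.


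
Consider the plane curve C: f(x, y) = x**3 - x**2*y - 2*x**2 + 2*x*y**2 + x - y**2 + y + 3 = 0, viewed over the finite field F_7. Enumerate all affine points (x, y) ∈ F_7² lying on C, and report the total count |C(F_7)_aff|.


Affine F_7-points: {(1, 2), (1, 5), (3, 4), (3, 6), (4, 4), (6, 3), (6, 4)}; count = 7.

For each of the 49 pairs (x, y) ∈ F_7², evaluate f(x, y) mod 7. Record the zeros.
  x = 0: [0↦3, 1↦3, 2↦1, 3↦4, 4↦5, 5↦4, 6↦1]  zeros at y ∈ ∅
  x = 1: [0↦3, 1↦4, 2↦0, 3↦5, 4↦5, 5↦0, 6↦4]  zeros at y ∈ {2, 5}
  x = 2: [0↦5, 1↦5, 2↦4, 3↦2, 4↦6, 5↦2, 6↦4]  zeros at y ∈ ∅
  x = 3: [0↦1, 1↦5, 2↦5, 3↦1, 4↦0, 5↦2, 6↦0]  zeros at y ∈ {4, 6}
  x = 4: [0↦4, 1↦3, 2↦2, 3↦1, 4↦0, 5↦6, 6↦5]  zeros at y ∈ {4}
  x = 5: [0↦6, 1↦5, 2↦1, 3↦1, 4↦5, 5↦6, 6↦4]  zeros at y ∈ ∅
  x = 6: [0↦6, 1↦3, 2↦1, 3↦0, 4↦0, 5↦1, 6↦3]  zeros at y ∈ {3, 4}
Collecting zeros: affine points = {(1, 2), (1, 5), (3, 4), (3, 6), (4, 4), (6, 3), (6, 4)}.
Total count |C(F_7)_aff| = 7.


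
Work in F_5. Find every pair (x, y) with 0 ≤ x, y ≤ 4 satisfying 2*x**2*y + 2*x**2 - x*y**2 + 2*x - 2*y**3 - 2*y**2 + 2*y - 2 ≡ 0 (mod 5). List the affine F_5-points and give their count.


Affine F_5-points: {(2, 0), (2, 3), (3, 1), (4, 4)}; count = 4.

For each of the 25 pairs (x, y) ∈ F_5², evaluate f(x, y) mod 5. Record the zeros.
  x = 0: [0↦3, 1↦1, 2↦3, 3↦2, 4↦1]  zeros at y ∈ ∅
  x = 1: [0↦2, 1↦1, 2↦2, 3↦3, 4↦2]  zeros at y ∈ ∅
  x = 2: [0↦0, 1↦4, 2↦3, 3↦0, 4↦3]  zeros at y ∈ {0, 3}
  x = 3: [0↦2, 1↦0, 2↦1, 3↦3, 4↦4]  zeros at y ∈ {1}
  x = 4: [0↦3, 1↦4, 2↦1, 3↦2, 4↦0]  zeros at y ∈ {4}
Collecting zeros: affine points = {(2, 0), (2, 3), (3, 1), (4, 4)}.
Total count |C(F_5)_aff| = 4.


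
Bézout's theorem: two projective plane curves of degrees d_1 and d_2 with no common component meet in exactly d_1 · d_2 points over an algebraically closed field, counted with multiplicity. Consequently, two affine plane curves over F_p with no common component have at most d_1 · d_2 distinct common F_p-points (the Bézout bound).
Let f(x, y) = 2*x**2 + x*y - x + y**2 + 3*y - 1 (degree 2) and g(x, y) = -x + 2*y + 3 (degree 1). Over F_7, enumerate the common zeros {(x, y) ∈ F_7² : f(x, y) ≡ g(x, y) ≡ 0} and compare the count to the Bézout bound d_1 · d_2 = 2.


Common zeros: {(3, 0)}; count = 1; Bézout bound = 2.

deg(f) = 2, deg(g) = 1, so Bézout bound = 2.
Scan x ∈ F_7. For each x, list the y ∈ F_7 with f(x, y) ≡ 0 and those with g(x, y) ≡ 0 (mod 7); the common zeros in that column are the intersection.
  x = 0: f ≡ 0 at y ∈ ∅; g ≡ 0 at y ∈ {2}; common: ∅.
  x = 1: f ≡ 0 at y ∈ {0, 3}; g ≡ 0 at y ∈ {6}; common: ∅.
  x = 2: f ≡ 0 at y ∈ ∅; g ≡ 0 at y ∈ {3}; common: ∅.
  x = 3: f ≡ 0 at y ∈ {0, 1}; g ≡ 0 at y ∈ {0}; common: {0}.
  x = 4: f ≡ 0 at y ∈ {1, 6}; g ≡ 0 at y ∈ {4}; common: ∅.
  x = 5: f ≡ 0 at y ∈ {3}; g ≡ 0 at y ∈ {1}; common: ∅.
  x = 6: f ≡ 0 at y ∈ ∅; g ≡ 0 at y ∈ {5}; common: ∅.
Collecting: common zeros = {(3, 0)}, so the count is 1.
Comparison with the Bézout bound: 1 ≤ 2 = deg(f)·deg(g), as expected for curves with no common component (the affine F_7-count falls short of the bound because intersections may lie at infinity, over extension fields, or carry multiplicity).


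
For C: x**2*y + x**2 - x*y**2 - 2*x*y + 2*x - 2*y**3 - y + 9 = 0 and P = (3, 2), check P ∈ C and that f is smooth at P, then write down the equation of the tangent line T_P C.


Tangent line at P: 12*x - 34*y + 32 = 0.

Step 1: f(3, 2) = 0, so P lies on C.
Step 2: partial derivatives
  f_x(x, y) = 2*x*y + 2*x - y**2 - 2*y + 2, f_y(x, y) = x**2 - 2*x*y - 2*x - 6*y**2 - 1.
  f_x(P) = 12, f_y(P) = -34 (gradient nonzero, so P is smooth).
Step 3: tangent line at P: 12·(x − 3) + -34·(y − 2) = 0.
Expanding: 12*x - 34*y + 32 = 0.


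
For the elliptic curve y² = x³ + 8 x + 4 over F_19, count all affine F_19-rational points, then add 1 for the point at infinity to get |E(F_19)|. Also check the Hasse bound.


Affine points = {(0, 2), (0, 17), (2, 3), (2, 16), (3, 6), (3, 13), (4, 9), (4, 10), (5, 6), (5, 13), (7, 2), (7, 17), (9, 8), (9, 11), (10, 1), (10, 18), (11, 6), (11, 13), (12, 2), (12, 17), (13, 5), (13, 14)}; affine count = 22; |E(F_19)| = 23.

Discriminant check: Δ ∝ 4a³ + 27b² = 4·8³ + 27·4² = 4·512 + 27·16 ≡ 10 (mod 19). Nonzero ⇒ E is nonsingular.
For each x ∈ F_19, compute rhs = x³ + 8·x + 4 mod 19, then count y ∈ F_19 with y² ≡ rhs.
  x = 0: rhs = 4, matching y values: 2, 17 (2 points).
  x = 1: rhs = 13, matching y values: none (0 points).
  x = 2: rhs = 9, matching y values: 3, 16 (2 points).
  x = 3: rhs = 17, matching y values: 6, 13 (2 points).
  x = 4: rhs = 5, matching y values: 9, 10 (2 points).
  x = 5: rhs = 17, matching y values: 6, 13 (2 points).
  x = 6: rhs = 2, matching y values: none (0 points).
  x = 7: rhs = 4, matching y values: 2, 17 (2 points).
  x = 8: rhs = 10, matching y values: none (0 points).
  x = 9: rhs = 7, matching y values: 8, 11 (2 points).
  x = 10: rhs = 1, matching y values: 1, 18 (2 points).
  x = 11: rhs = 17, matching y values: 6, 13 (2 points).
  x = 12: rhs = 4, matching y values: 2, 17 (2 points).
  x = 13: rhs = 6, matching y values: 5, 14 (2 points).
  x = 14: rhs = 10, matching y values: none (0 points).
  x = 15: rhs = 3, matching y values: none (0 points).
  x = 16: rhs = 10, matching y values: none (0 points).
  x = 17: rhs = 18, matching y values: none (0 points).
  x = 18: rhs = 14, matching y values: none (0 points).
Total affine count: 22.
Full point count |E(F_19)| = 22 + 1 = 23.
Hasse bound: |23 − (19+1)| = |3| = 3 ≤ 2√19 ≈ 8.7178 ✓.


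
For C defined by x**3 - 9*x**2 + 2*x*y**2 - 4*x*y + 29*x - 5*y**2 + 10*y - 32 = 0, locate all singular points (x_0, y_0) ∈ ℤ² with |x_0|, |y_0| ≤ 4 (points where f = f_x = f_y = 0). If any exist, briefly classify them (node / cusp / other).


Singular points: {(3, 1)}; classification: cusp.

Compute partial derivatives:
  f_x = 3*x**2 - 18*x + 2*y**2 - 4*y + 29.
  f_y = 4*x*y - 4*x - 10*y + 10.
Scan x_0 ∈ {−4, ..., 4}. For each x_0, f_y(x_0, y) is a polynomial in y; find its integer roots y ∈ {−4, ..., 4}, then test f_x and f at those candidates.
  x = -4: f_y(-4, y) = 26 - 26*y; vanishes at y ∈ {1}. (-4, 1): f_x = 147 ≠ 0.
  x = -3: f_y(-3, y) = 22 - 22*y; vanishes at y ∈ {1}. (-3, 1): f_x = 108 ≠ 0.
  x = -2: f_y(-2, y) = 18 - 18*y; vanishes at y ∈ {1}. (-2, 1): f_x = 75 ≠ 0.
  x = -1: f_y(-1, y) = 14 - 14*y; vanishes at y ∈ {1}. (-1, 1): f_x = 48 ≠ 0.
  x = 0: f_y(0, y) = 10 - 10*y; vanishes at y ∈ {1}. (0, 1): f_x = 27 ≠ 0.
  x = 1: f_y(1, y) = 6 - 6*y; vanishes at y ∈ {1}. (1, 1): f_x = 12 ≠ 0.
  x = 2: f_y(2, y) = 2 - 2*y; vanishes at y ∈ {1}. (2, 1): f_x = 3 ≠ 0.
  x = 3: f_y(3, y) = 2*y - 2; vanishes at y ∈ {1}. (3, 1): f_x = 0, f = 0 — SINGULAR.
  x = 4: f_y(4, y) = 6*y - 6; vanishes at y ∈ {1}. (4, 1): f_x = 3 ≠ 0.
Only singular point on the grid: (3, 1).
Classify: substitute x = 3 + u, y = 1 + v and expand: f = u**3 + 2*u*v**2 + v**2.
No constant or linear terms (consistent with a singular point). Quadratic part: v**2. Cubic part: u**3 + 2*u*v**2.
The quadratic part v**2 is a perfect square, so there is a single (double) tangent line v = 0, i.e. y = 1. Restricting the cubic part to that line (v = 0) leaves u**3 ≠ 0, so f is not divisible by v and the branch is v² ≈ -u**3 to lowest order — this is a cusp.
Classification: cusp.


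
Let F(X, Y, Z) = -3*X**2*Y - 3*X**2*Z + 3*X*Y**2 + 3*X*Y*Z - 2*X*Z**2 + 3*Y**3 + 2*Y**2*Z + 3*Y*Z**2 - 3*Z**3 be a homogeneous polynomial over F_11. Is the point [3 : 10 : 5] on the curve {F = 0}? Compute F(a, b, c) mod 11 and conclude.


F(3,10,5) ≡ 0 (mod 11); P is on the curve.

Evaluate F(3, 10, 5) term-by-term (mod 11).
  -3*X**2*Y ↦ -3·9·10·1 = -270
  -3*X**2*Z ↦ -3·9·1·5 = -135
  3*X*Y**2 ↦ 3·3·100·1 = 900
  3*X*Y*Z ↦ 3·3·10·5 = 450
  -2*X*Z**2 ↦ -2·3·1·25 = -150
  3*Y**3 ↦ 3·1·1000·1 = 3000
  2*Y**2*Z ↦ 2·1·100·5 = 1000
  3*Y*Z**2 ↦ 3·1·10·25 = 750
  -3*Z**3 ↦ -3·1·1·125 = -375
Sum: F(3, 10, 5) = (-270) + (-135) + (900) + (450) + (-150) + (3000) + (1000) + (750) + (-375) = 5170.
Reducing mod 11: 5170 ≡ 0 (mod 11).
Since F(a, b, c) ≡ 0 (mod 11), P lies on the curve.


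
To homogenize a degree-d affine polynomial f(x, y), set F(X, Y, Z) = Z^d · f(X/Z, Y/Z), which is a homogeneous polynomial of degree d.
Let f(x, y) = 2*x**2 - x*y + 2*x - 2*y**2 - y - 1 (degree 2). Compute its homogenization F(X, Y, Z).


F(X, Y, Z) = 2*X**2 - X*Y + 2*X*Z - 2*Y**2 - Y*Z - Z**2

deg(f) = 2.
Substitute x = X/Z, y = Y/Z into f, then multiply by Z^2.
  monomial 2·x^2·y^0 ↦ 2·X^2·Y^0·Z^0.
  monomial -1·x^1·y^1 ↦ -1·X^1·Y^1·Z^0.
  monomial 2·x^1·y^0 ↦ 2·X^1·Y^0·Z^1.
  monomial -2·x^0·y^2 ↦ -2·X^0·Y^2·Z^0.
  monomial -1·x^0·y^1 ↦ -1·X^0·Y^1·Z^1.
  monomial -1·x^0·y^0 ↦ -1·X^0·Y^0·Z^2.
Collecting: F(X, Y, Z) = 2*X**2 - X*Y + 2*X*Z - 2*Y**2 - Y*Z - Z**2.


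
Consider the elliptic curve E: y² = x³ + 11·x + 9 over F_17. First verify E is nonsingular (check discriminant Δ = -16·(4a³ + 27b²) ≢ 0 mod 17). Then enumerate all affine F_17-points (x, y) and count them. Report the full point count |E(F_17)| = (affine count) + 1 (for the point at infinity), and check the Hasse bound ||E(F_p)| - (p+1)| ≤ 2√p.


Affine points = {(0, 3), (0, 14), (1, 2), (1, 15), (3, 1), (3, 16), (4, 7), (4, 10), (5, 6), (5, 11), (6, 6), (6, 11), (7, 2), (7, 15), (9, 2), (9, 15), (11, 4), (11, 13), (12, 4), (12, 13), (14, 0), (15, 8), (15, 9)}; affine count = 23; |E(F_17)| = 24.

Discriminant check: Δ ∝ 4a³ + 27b² = 4·11³ + 27·9² = 4·1331 + 27·81 ≡ 14 (mod 17). Nonzero ⇒ E is nonsingular.
For each x ∈ F_17, compute rhs = x³ + 11·x + 9 mod 17, then count y ∈ F_17 with y² ≡ rhs.
  x = 0: rhs = 9, matching y values: 3, 14 (2 points).
  x = 1: rhs = 4, matching y values: 2, 15 (2 points).
  x = 2: rhs = 5, matching y values: none (0 points).
  x = 3: rhs = 1, matching y values: 1, 16 (2 points).
  x = 4: rhs = 15, matching y values: 7, 10 (2 points).
  x = 5: rhs = 2, matching y values: 6, 11 (2 points).
  x = 6: rhs = 2, matching y values: 6, 11 (2 points).
  x = 7: rhs = 4, matching y values: 2, 15 (2 points).
  x = 8: rhs = 14, matching y values: none (0 points).
  x = 9: rhs = 4, matching y values: 2, 15 (2 points).
  x = 10: rhs = 14, matching y values: none (0 points).
  x = 11: rhs = 16, matching y values: 4, 13 (2 points).
  x = 12: rhs = 16, matching y values: 4, 13 (2 points).
  x = 13: rhs = 3, matching y values: none (0 points).
  x = 14: rhs = 0, matching y values: 0 (1 points).
  x = 15: rhs = 13, matching y values: 8, 9 (2 points).
  x = 16: rhs = 14, matching y values: none (0 points).
Total affine count: 23.
Full point count |E(F_17)| = 23 + 1 = 24.
Hasse bound: |24 − (17+1)| = |6| = 6 ≤ 2√17 ≈ 8.2462 ✓.


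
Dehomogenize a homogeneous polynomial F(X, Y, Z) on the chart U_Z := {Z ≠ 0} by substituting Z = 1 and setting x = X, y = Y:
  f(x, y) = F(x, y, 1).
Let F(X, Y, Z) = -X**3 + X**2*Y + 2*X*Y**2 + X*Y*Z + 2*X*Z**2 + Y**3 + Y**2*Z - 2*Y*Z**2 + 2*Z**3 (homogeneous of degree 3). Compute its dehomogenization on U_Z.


f(x, y) = -x**3 + x**2*y + 2*x*y**2 + x*y + 2*x + y**3 + y**2 - 2*y + 2

On U_Z we set Z = 1. Each monomial c·X^i·Y^j·Z^k in F becomes c·x^i·y^j·1^k = c·x^i·y^j.
Substituting Z = 1: F(X, Y, 1) = -x**3 + x**2*y + 2*x*y**2 + x*y + 2*x + y**3 + y**2 - 2*y + 2.
Note: deg(f) ≤ deg(F) = 3; strict inequality happens when F is divisible by Z (lost terms).


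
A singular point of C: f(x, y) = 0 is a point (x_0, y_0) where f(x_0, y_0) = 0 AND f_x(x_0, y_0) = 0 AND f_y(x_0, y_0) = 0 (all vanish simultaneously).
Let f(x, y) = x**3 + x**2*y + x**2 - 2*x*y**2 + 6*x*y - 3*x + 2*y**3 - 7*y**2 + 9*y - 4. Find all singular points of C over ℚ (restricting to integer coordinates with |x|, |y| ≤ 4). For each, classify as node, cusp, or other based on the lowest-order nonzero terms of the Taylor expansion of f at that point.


Singular points: {(-1, 1)}; classification: node.

Compute partial derivatives:
  f_x = 3*x**2 + 2*x*y + 2*x - 2*y**2 + 6*y - 3.
  f_y = x**2 - 4*x*y + 6*x + 6*y**2 - 14*y + 9.
Scan x_0 ∈ {−4, ..., 4}. For each x_0, f_y(x_0, y) is a polynomial in y; find its integer roots y ∈ {−4, ..., 4}, then test f_x and f at those candidates.
  x = -4: f_y(-4, y) = 6*y**2 + 2*y + 1; no integer root y with |y| ≤ 4.
  x = -3: f_y(-3, y) = 6*y**2 - 2*y; vanishes at y ∈ {0}. (-3, 0): f_x = 18 ≠ 0.
  x = -2: f_y(-2, y) = 6*y**2 - 6*y + 1; no integer root y with |y| ≤ 4.
  x = -1: f_y(-1, y) = 6*y**2 - 10*y + 4; vanishes at y ∈ {1}. (-1, 1): f_x = 0, f = 0 — SINGULAR.
  x = 0: f_y(0, y) = 6*y**2 - 14*y + 9; no integer root y with |y| ≤ 4.
  x = 1: f_y(1, y) = 6*y**2 - 18*y + 16; no integer root y with |y| ≤ 4.
  x = 2: f_y(2, y) = 6*y**2 - 22*y + 25; no integer root y with |y| ≤ 4.
  x = 3: f_y(3, y) = 6*y**2 - 26*y + 36; no integer root y with |y| ≤ 4.
  x = 4: f_y(4, y) = 6*y**2 - 30*y + 49; no integer root y with |y| ≤ 4.
Only singular point on the grid: (-1, 1).
Classify: substitute x = -1 + u, y = 1 + v and expand: f = u**3 + u**2*v - u**2 - 2*u*v**2 + 2*v**3 + v**2.
No constant or linear terms (consistent with a singular point). Quadratic part: -u**2 + v**2. Cubic part: u**3 + u**2*v - 2*u*v**2 + 2*v**3.
The quadratic part v**2 - u**2 = (v − u)(v + u) splits into two distinct linear factors, so there are two distinct tangent lines y − 1 = ±(x − -1) — this is a node (ordinary double point).
Classification: node.
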